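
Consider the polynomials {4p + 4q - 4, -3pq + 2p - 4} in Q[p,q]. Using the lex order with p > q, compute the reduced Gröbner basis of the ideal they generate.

f_1 = 4p + 4q - 4, LT = p.
f_2 = -3pq + 2p - 4, LT = pq.

S(f_1,f_2): lcm = pq. S = 2/3p + q^2 - q - 4/3.
  reduce S modulo (f_1, f_2):
  remainder q^2 - 5/3q - 2/3 ≠ 0; add g_3 = q^2 - 5/3q - 2/3 to the basis.

The other S-polynomials (S(f_1,g_3), S(f_2,g_3)) all reduce to 0 modulo the current basis, so we have a Gröbner basis.
Inter-reduce: drop elements whose leading term is divisible by another's, tail-reduce, and make monic.

G = {p + q - 1, q^2 - 5/3q - 2/3}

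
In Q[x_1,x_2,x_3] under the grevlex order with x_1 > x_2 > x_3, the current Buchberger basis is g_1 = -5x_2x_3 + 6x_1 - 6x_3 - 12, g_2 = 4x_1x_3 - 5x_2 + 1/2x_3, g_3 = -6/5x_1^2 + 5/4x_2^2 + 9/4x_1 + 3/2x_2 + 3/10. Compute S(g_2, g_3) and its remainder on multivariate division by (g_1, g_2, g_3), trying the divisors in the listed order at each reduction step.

S(g_2, g_3) = 25/24x_2^2x_3 - 5/4x_1x_2 + 2x_1x_3 + 5/4x_2x_3 + 1/4x_3; remainder on division = 0.

lcm(LM(g_2), LM(g_3)) = x_1^2x_3.
S = (lcm/LT(g_2))·g_2 − (lcm/LT(g_3))·g_3 = 25/24x_2^2x_3 - 5/4x_1x_2 + 2x_1x_3 + 5/4x_2x_3 + 1/4x_3.
Reduce S modulo (g_1, g_2, g_3) in that order:
  leading term x_2^2x_3: subtract (-5/24x_2)·g_1 from 25/24x_2^2x_3 - 5/4x_1x_2 + 2x_1x_3 + 5/4x_2x_3 + 1/4x_3 → 2x_1x_3 - 5/2x_2 + 1/4x_3
  leading term x_1x_3: subtract (1/2)·g_2 from 2x_1x_3 - 5/2x_2 + 1/4x_3 → 0
The remainder is 0, so this S-polynomial contributes no new basis element.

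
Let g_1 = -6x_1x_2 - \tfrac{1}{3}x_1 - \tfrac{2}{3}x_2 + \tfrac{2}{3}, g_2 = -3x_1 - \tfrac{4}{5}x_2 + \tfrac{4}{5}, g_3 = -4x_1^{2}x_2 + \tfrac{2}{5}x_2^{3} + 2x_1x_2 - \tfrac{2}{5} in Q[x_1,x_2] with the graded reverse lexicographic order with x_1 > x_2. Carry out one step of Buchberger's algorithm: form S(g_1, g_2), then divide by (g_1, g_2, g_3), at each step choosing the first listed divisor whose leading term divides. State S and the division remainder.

lcm(LM(g_1), LM(g_2)) = x_1x_2.
S = (lcm/LT(g_1))·g_1 − (lcm/LT(g_2))·g_2 = -\tfrac{4}{15}x_2^{2} + \tfrac{1}{18}x_1 + \tfrac{17}{45}x_2 - \tfrac{1}{9}.
Reduce S modulo (g_1, g_2, g_3) in that order:
  leading term x_2^{2}: no divisor's leading term divides it; move -\tfrac{4}{15}x_2^{2} to the remainder.
  leading term x_1: subtract (-\tfrac{1}{54})·g_2 from \tfrac{1}{18}x_1 + \tfrac{17}{45}x_2 - \tfrac{1}{9} → \tfrac{49}{135}x_2 - \tfrac{13}{135}
  leading term x_2: no divisor's leading term divides it; move \tfrac{49}{135}x_2 to the remainder.
  leading term 1: no divisor's leading term divides it; move -\tfrac{13}{135} to the remainder.
The remainder -\tfrac{4}{15}x_2^{2} + \tfrac{49}{135}x_2 - \tfrac{13}{135} is nonzero, so it would be added as the next basis element.

S(g_1, g_2) = -\tfrac{4}{15}x_2^{2} + \tfrac{1}{18}x_1 + \tfrac{17}{45}x_2 - \tfrac{1}{9}; remainder on division = -\tfrac{4}{15}x_2^{2} + \tfrac{49}{135}x_2 - \tfrac{13}{135}.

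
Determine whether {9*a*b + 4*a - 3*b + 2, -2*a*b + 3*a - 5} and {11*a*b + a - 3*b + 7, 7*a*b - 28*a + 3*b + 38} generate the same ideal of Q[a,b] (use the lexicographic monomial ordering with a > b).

Two ideals are equal iff their reduced Gröbner bases coincide (the reduced basis is unique for a fixed ordering).
Buchberger on the first generating set:
f_1 = 9*a*b + 4*a - 3*b + 2, LT = a*b.
f_2 = -2*a*b + 3*a - 5, LT = a*b.

S(f_1,f_2): lcm = a*b. S = 35/18*a - 1/3*b - 41/18.
  leading term a: no divisor's leading term divides it; move 35/18*a to the remainder.
  leading term b: no divisor's leading term divides it; move -1/3*b to the remainder.
  leading term 1: no divisor's leading term divides it; move -41/18 to the remainder.
  remainder 35/18*a - 1/3*b - 41/18 ≠ 0; add g_3 = 35/18*a - 1/3*b - 41/18 to the basis.

S(f_1,g_3): lcm = a*b. S = 4/9*a + 6/35*b**2 + 88/105*b + 2/9.
  leading term a: subtract (8/35)·g_3 from 4/9*a + 6/35*b**2 + 88/105*b + 2/9 → 6/35*b**2 + 32/35*b + 26/35
  leading term b**2: no divisor's leading term divides it; move 6/35*b**2 to the remainder.
  leading term b: no divisor's leading term divides it; move 32/35*b to the remainder.
  leading term 1: no divisor's leading term divides it; move 26/35 to the remainder.
  remainder 6/35*b**2 + 32/35*b + 26/35 ≠ 0; add g_4 = 6/35*b**2 + 32/35*b + 26/35 to the basis.

The other S-polynomials (S(f_2,g_3), S(f_1,g_4), S(f_2,g_4), S(g_3,g_4)) all reduce to 0 modulo the current basis, so we have a Gröbner basis.
Inter-reduce: drop elements whose leading term is divisible by another's, tail-reduce, and make monic.
Reduced Gröbner basis: {a - 6/35*b - 41/35, b**2 + 16/3*b + 13/3}.

Buchberger on the second generating set:
h_1 = 11*a*b + a - 3*b + 7, LT = a*b.
h_2 = 7*a*b - 28*a + 3*b + 38, LT = a*b.

S(h_1,h_2): lcm = a*b. S = 45/11*a - 54/77*b - 369/77.
  leading term a: no divisor's leading term divides it; move 45/11*a to the remainder.
  leading term b: no divisor's leading term divides it; move -54/77*b to the remainder.
  leading term 1: no divisor's leading term divides it; move -369/77 to the remainder.
  remainder 45/11*a - 54/77*b - 369/77 ≠ 0; add k_3 = 45/11*a - 54/77*b - 369/77 to the basis.

S(h_1,k_3): lcm = a*b. S = 1/11*a + 6/35*b**2 + 346/385*b + 7/11.
  leading term a: subtract (1/45)·k_3 from 1/11*a + 6/35*b**2 + 346/385*b + 7/11 → 6/35*b**2 + 32/35*b + 26/35
  leading term b**2: no divisor's leading term divides it; move 6/35*b**2 to the remainder.
  leading term b: no divisor's leading term divides it; move 32/35*b to the remainder.
  leading term 1: no divisor's leading term divides it; move 26/35 to the remainder.
  remainder 6/35*b**2 + 32/35*b + 26/35 ≠ 0; add k_4 = 6/35*b**2 + 32/35*b + 26/35 to the basis.

The other S-polynomials (S(h_2,k_3), S(h_1,k_4), S(h_2,k_4), S(k_3,k_4)) all reduce to 0 modulo the current basis, so we have a Gröbner basis.
Inter-reduce: drop elements whose leading term is divisible by another's, tail-reduce, and make monic.
Reduced Gröbner basis: {a - 6/35*b - 41/35, b**2 + 16/3*b + 13/3}.

The two bases agree; hence the ideals are identical.
The same test decides containment: I ⊆ J iff every generator of I reduces to 0 modulo a Gröbner basis of J.

Yes, the ideals are equal.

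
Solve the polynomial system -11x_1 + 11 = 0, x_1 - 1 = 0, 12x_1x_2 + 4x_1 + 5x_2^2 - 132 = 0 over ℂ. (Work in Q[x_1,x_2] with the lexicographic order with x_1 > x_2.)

Compute a lex Gröbner basis by Buchberger's algorithm.
f_1 = -11x_1 + 11, LT = x_1.
f_2 = x_1 - 1, LT = x_1.
f_3 = 12x_1x_2 + 4x_1 + 5x_2^2 - 132, LT = x_1x_2.

S(f_1,f_3): lcm = x_1x_2. S = -1/3x_1 - 5/12x_2^2 - x_2 + 11.
  leading term x_1: subtract (1/33)·f_1 from -1/3x_1 - 5/12x_2^2 - x_2 + 11 → -5/12x_2^2 - x_2 + 32/3
  leading term x_2^2: no divisor's leading term divides it; move -5/12x_2^2 to the remainder.
  leading term x_2: no divisor's leading term divides it; move -x_2 to the remainder.
  leading term 1: no divisor's leading term divides it; move 32/3 to the remainder.
  remainder -5/12x_2^2 - x_2 + 32/3 ≠ 0; add h_4 = -5/12x_2^2 - x_2 + 32/3 to the basis.

The other S-polynomials (S(f_1,f_2), S(f_2,f_3), S(f_1,h_4), S(f_2,h_4), S(f_3,h_4)) all reduce to 0 modulo the current basis, so we have a Gröbner basis.
Inter-reduce: drop elements whose leading term is divisible by another's, tail-reduce, and make monic.
Reduced Gröbner basis: {x_1 - 1, x_2^2 + 12/5x_2 - 128/5}.

A lex Gröbner basis eliminates variables successively. Here x_2^2 + 12/5x_2 - 128/5 depends only on x_2, with roots {-32/5, 4}; lifting each root through the earlier basis elements recovers the full solutions.
  x_2 = -32/5: the earlier basis element becomes x_1 - 1 = 0, giving x_1 = 1 — point (1, -32/5).
  x_2 = 4: the earlier basis element becomes x_1 - 1 = 0, giving x_1 = 1 — point (1, 4).

{(1, -32/5), (1, 4)}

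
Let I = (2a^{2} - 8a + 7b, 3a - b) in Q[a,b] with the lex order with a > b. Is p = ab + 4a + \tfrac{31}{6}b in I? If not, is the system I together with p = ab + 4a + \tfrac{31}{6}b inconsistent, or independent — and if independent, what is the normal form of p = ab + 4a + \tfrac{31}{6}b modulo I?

First compute the reduced Gröbner basis of I by Buchberger's algorithm.
f_1 = 2a^{2} - 8a + 7b, LT = a^{2}.
f_2 = 3a - b, LT = a.

S(f_1,f_2): lcm = a^{2}. S = \tfrac{1}{3}ab - 4a + \tfrac{7}{2}b.
  leading term ab: subtract (\tfrac{1}{9}b)·f_2 from \tfrac{1}{3}ab - 4a + \tfrac{7}{2}b → -4a + \tfrac{1}{9}b^{2} + \tfrac{7}{2}b
  leading term a: subtract (-\tfrac{4}{3})·f_2 from -4a + \tfrac{1}{9}b^{2} + \tfrac{7}{2}b → \tfrac{1}{9}b^{2} + \tfrac{13}{6}b
  leading term b^{2}: no divisor's leading term divides it; move \tfrac{1}{9}b^{2} to the remainder.
  leading term b: no divisor's leading term divides it; move \tfrac{13}{6}b to the remainder.
  remainder \tfrac{1}{9}b^{2} + \tfrac{13}{6}b ≠ 0; add h_3 = \tfrac{1}{9}b^{2} + \tfrac{13}{6}b to the basis.

The other S-polynomials (S(f_1,h_3), S(f_2,h_3)) all reduce to 0 modulo the current basis, so we have a Gröbner basis.
Inter-reduce: drop elements whose leading term is divisible by another's, tail-reduce, and make monic.
Reduced Gröbner basis: {a - \tfrac{1}{3}b, b^{2} + \tfrac{39}{2}b}.
Label its elements g_1 = a - \tfrac{1}{3}b, g_2 = b^{2} + \tfrac{39}{2}b.

Reduce p = ab + 4a + \tfrac{31}{6}b modulo G:
  leading term ab: subtract (b)·g_1 from ab + 4a + \tfrac{31}{6}b → 4a + \tfrac{1}{3}b^{2} + \tfrac{31}{6}b
  leading term a: subtract (4)·g_1 from 4a + \tfrac{1}{3}b^{2} + \tfrac{31}{6}b → \tfrac{1}{3}b^{2} + \tfrac{13}{2}b
  leading term b^{2}: subtract (\tfrac{1}{3})·g_2 from \tfrac{1}{3}b^{2} + \tfrac{13}{2}b → 0
  normal form = 0.
Since the normal form is 0, p ∈ I.

ab + 4a + \tfrac{31}{6}b lies in I (it reduces to 0).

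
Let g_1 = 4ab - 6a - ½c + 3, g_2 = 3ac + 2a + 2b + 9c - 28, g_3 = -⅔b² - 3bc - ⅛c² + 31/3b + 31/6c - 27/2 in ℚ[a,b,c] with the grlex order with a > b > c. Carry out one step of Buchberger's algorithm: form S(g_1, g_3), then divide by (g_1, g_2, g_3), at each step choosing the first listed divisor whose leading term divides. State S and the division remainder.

lcm(LM(g_1), LM(g_3)) = ab².
S = (lcm/LT(g_1))·g_1 − (lcm/LT(g_3))·g_3 = -9/2abc - 3/16ac² + 14ab + 31/4ac - ⅛bc - 81/4a + ¾b.
Reduce S modulo (g_1, g_2, g_3) in that order:
  leading term abc: subtract (-9/8c)·g_1 from -9/2abc - 3/16ac² + 14ab + 31/4ac - ⅛bc - 81/4a + ¾b → -3/16ac² + 14ab + ac - ⅛bc - 9/16c² - 81/4a + ¾b + 27/8c
  leading term ac²: subtract (-1/16c)·g_2 from -3/16ac² + 14ab + ac - ⅛bc - 9/16c² - 81/4a + ¾b + 27/8c → 14ab + 9/8ac - 81/4a + ¾b + 13/8c
  leading term ab: subtract (7/2)·g_1 from 14ab + 9/8ac - 81/4a + ¾b + 13/8c → 9/8ac + ¾a + ¾b + 27/8c - 21/2
  leading term ac: subtract (⅜)·g_2 from 9/8ac + ¾a + ¾b + 27/8c - 21/2 → 0
The remainder is 0, so this S-polynomial contributes no new basis element.
This is the inner loop of Buchberger's algorithm — each nonzero remainder becomes a new basis element.

S(g_1, g_3) = -9/2abc - 3/16ac² + 14ab + 31/4ac - ⅛bc - 81/4a + ¾b; remainder on division = 0.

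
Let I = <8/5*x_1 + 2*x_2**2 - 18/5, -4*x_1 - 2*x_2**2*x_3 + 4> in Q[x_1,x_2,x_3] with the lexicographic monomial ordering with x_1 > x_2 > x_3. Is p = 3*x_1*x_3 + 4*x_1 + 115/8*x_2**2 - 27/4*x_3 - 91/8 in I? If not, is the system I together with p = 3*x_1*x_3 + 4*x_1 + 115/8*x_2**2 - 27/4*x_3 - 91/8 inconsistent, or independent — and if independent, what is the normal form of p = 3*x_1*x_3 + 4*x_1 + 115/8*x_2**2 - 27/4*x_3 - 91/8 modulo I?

Adjoining 3*x_1*x_3 + 4*x_1 + 115/8*x_2**2 - 27/4*x_3 - 91/8 makes the ideal the whole ring: the system is inconsistent.

First compute the reduced Gröbner basis of I by Buchberger's algorithm.
f_1 = 8/5*x_1 + 2*x_2**2 - 18/5, LT = x_1.
f_2 = -4*x_1 - 2*x_2**2*x_3 + 4, LT = x_1.

S(f_1,f_2): lcm = x_1. S = -1/2*x_2**2*x_3 + 5/4*x_2**2 - 5/4.
  leading term x_2**2*x_3: no divisor's leading term divides it; move -1/2*x_2**2*x_3 to the remainder.
  leading term x_2**2: no divisor's leading term divides it; move 5/4*x_2**2 to the remainder.
  leading term 1: no divisor's leading term divides it; move -5/4 to the remainder.
  remainder -1/2*x_2**2*x_3 + 5/4*x_2**2 - 5/4 ≠ 0; add h_3 = -1/2*x_2**2*x_3 + 5/4*x_2**2 - 5/4 to the basis.

The other S-polynomials (S(f_1,h_3), S(f_2,h_3)) all reduce to 0 modulo the current basis, so we have a Gröbner basis.
Inter-reduce: drop elements whose leading term is divisible by another's, tail-reduce, and make monic.
Reduced Gröbner basis: {x_1 + 5/4*x_2**2 - 9/4, x_2**2*x_3 - 5/2*x_2**2 + 5/2}.
Label its elements g_1 = x_1 + 5/4*x_2**2 - 9/4, g_2 = x_2**2*x_3 - 5/2*x_2**2 + 5/2.

Reduce p = 3*x_1*x_3 + 4*x_1 + 115/8*x_2**2 - 27/4*x_3 - 91/8 modulo G:
  leading term x_1*x_3: subtract (3*x_3)·g_1 from 3*x_1*x_3 + 4*x_1 + 115/8*x_2**2 - 27/4*x_3 - 91/8 → 4*x_1 - 15/4*x_2**2*x_3 + 115/8*x_2**2 - 91/8
  leading term x_1: subtract (4)·g_1 from 4*x_1 - 15/4*x_2**2*x_3 + 115/8*x_2**2 - 91/8 → -15/4*x_2**2*x_3 + 75/8*x_2**2 - 19/8
  leading term x_2**2*x_3: subtract (-15/4)·g_2 from -15/4*x_2**2*x_3 + 75/8*x_2**2 - 19/8 → 7
  leading term 1: no divisor's leading term divides it; move 7 to the remainder.
  normal form = 7.
The normal form is nonzero, so p ∉ I. Since p minus its normal form lies in I, I + (p) = I + (r) where r = 7; decide whether this ideal is the whole ring.
Here r = 7 is a nonzero constant, hence a unit: 1 ∈ I + (p), the Gröbner basis of I + (p) is {1}, and the enlarged system has no common solution — adjoining p is inconsistent.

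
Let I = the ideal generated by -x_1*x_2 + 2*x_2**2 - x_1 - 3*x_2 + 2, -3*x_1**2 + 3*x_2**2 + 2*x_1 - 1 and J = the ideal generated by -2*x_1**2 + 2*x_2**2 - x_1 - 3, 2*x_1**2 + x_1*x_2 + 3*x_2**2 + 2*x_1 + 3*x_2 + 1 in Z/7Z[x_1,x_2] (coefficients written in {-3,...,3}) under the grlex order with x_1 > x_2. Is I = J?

For a fixed monomial order, each ideal has a unique reduced Gröbner basis; comparing bases decides equality.
Buchberger on the first generating set:
f_1 = -x_1*x_2 + 2*x_2**2 - x_1 - 3*x_2 + 2, LT = x_1*x_2.
f_2 = -3*x_1**2 + 3*x_2**2 + 2*x_1 - 1, LT = x_1**2.

S(f_1,f_2): lcm = x_1**2*x_2. S = -2*x_1*x_2**2 + x_2**3 + x_1**2 - x_1*x_2 - 2*x_1 + 2*x_2.
  leading term x_1*x_2**2: subtract (2*x_2)·f_1 from -2*x_1*x_2**2 + x_2**3 + x_1**2 - x_1*x_2 - 2*x_1 + 2*x_2 → -3*x_2**3 + x_1**2 + x_1*x_2 - x_2**2 - 2*x_1 - 2*x_2
  leading term x_2**3: no divisor's leading term divides it; move -3*x_2**3 to the remainder.
  leading term x_1**2: subtract (2)·f_2 from x_1**2 + x_1*x_2 - x_2**2 - 2*x_1 - 2*x_2 → x_1*x_2 + x_1 - 2*x_2 + 2
  leading term x_1*x_2: subtract (-1)·f_1 from x_1*x_2 + x_1 - 2*x_2 + 2 → 2*x_2**2 + 2*x_2 - 3
  leading term x_2**2: no divisor's leading term divides it; move 2*x_2**2 to the remainder.
  leading term x_2: no divisor's leading term divides it; move 2*x_2 to the remainder.
  leading term 1: no divisor's leading term divides it; move -3 to the remainder.
  remainder -3*x_2**3 + 2*x_2**2 + 2*x_2 - 3 ≠ 0; add g_3 = -3*x_2**3 + 2*x_2**2 + 2*x_2 - 3 to the basis.

S(f_1,g_3): lcm = x_1*x_2**3. S = -2*x_2**4 - 3*x_1*x_2**2 + 3*x_2**3 + 3*x_1*x_2 - 2*x_2**2 - x_1.
  leading term x_2**4: subtract (3*x_2)·g_3 from -2*x_2**4 - 3*x_1*x_2**2 + 3*x_2**3 + 3*x_1*x_2 - 2*x_2**2 - x_1 → -3*x_1*x_2**2 - 3*x_2**3 + 3*x_1*x_2 - x_2**2 - x_1 + 2*x_2
  leading term x_1*x_2**2: subtract (3*x_2)·f_1 from -3*x_1*x_2**2 - 3*x_2**3 + 3*x_1*x_2 - x_2**2 - x_1 + 2*x_2 → -2*x_2**3 - x_1*x_2 + x_2**2 - x_1 + 3*x_2
  leading term x_2**3: subtract (3)·g_3 from -2*x_2**3 - x_1*x_2 + x_2**2 - x_1 + 3*x_2 → -x_1*x_2 + 2*x_2**2 - x_1 - 3*x_2 + 2
  leading term x_1*x_2: subtract (1)·f_1 from -x_1*x_2 + 2*x_2**2 - x_1 - 3*x_2 + 2 → 0
  remainder 0.

S(f_2,g_3): leading monomials are coprime, so the S-polynomial reduces to 0 (Buchberger's first criterion).
Every S-polynomial of the final basis reduces to 0, so we have a Gröbner basis.
Inter-reduce: drop elements whose leading term is divisible by another's, tail-reduce, and make monic.
Reduced Gröbner basis: {x_2**3 - 3*x_2**2 - 3*x_2 + 1, x_1**2 - x_2**2 - 3*x_1 - 2, x_1*x_2 - 2*x_2**2 + x_1 + 3*x_2 - 2}.

Buchberger on the second generating set:
h_1 = -2*x_1**2 + 2*x_2**2 - x_1 - 3, LT = x_1**2.
h_2 = 2*x_1**2 + x_1*x_2 + 3*x_2**2 + 2*x_1 + 3*x_2 + 1, LT = x_1**2.

S(h_1,h_2): lcm = x_1**2. S = 3*x_1*x_2 + x_2**2 + 3*x_1 + 2*x_2 + 1.
  leading term x_1*x_2: no divisor's leading term divides it; move 3*x_1*x_2 to the remainder.
  leading term x_2**2: no divisor's leading term divides it; move x_2**2 to the remainder.
  leading term x_1: no divisor's leading term divides it; move 3*x_1 to the remainder.
  leading term x_2: no divisor's leading term divides it; move 2*x_2 to the remainder.
  leading term 1: no divisor's leading term divides it; move 1 to the remainder.
  remainder 3*x_1*x_2 + x_2**2 + 3*x_1 + 2*x_2 + 1 ≠ 0; add k_3 = 3*x_1*x_2 + x_2**2 + 3*x_1 + 2*x_2 + 1 to the basis.

S(h_1,k_3): lcm = x_1**2*x_2. S = 2*x_1*x_2**2 - x_2**3 - x_1**2 + x_1*x_2 + 2*x_1 - 2*x_2.
  leading term x_1*x_2**2: subtract (3*x_2)·k_3 from 2*x_1*x_2**2 - x_2**3 - x_1**2 + x_1*x_2 + 2*x_1 - 2*x_2 → 3*x_2**3 - x_1**2 - x_1*x_2 + x_2**2 + 2*x_1 + 2*x_2
  leading term x_2**3: no divisor's leading term divides it; move 3*x_2**3 to the remainder.
  leading term x_1**2: subtract (-3)·h_1 from -x_1**2 - x_1*x_2 + x_2**2 + 2*x_1 + 2*x_2 → -x_1*x_2 - x_1 + 2*x_2 - 2
  leading term x_1*x_2: subtract (2)·k_3 from -x_1*x_2 - x_1 + 2*x_2 - 2 → -2*x_2**2 - 2*x_2 + 3
  leading term x_2**2: no divisor's leading term divides it; move -2*x_2**2 to the remainder.
  leading term x_2: no divisor's leading term divides it; move -2*x_2 to the remainder.
  leading term 1: no divisor's leading term divides it; move 3 to the remainder.
  remainder 3*x_2**3 - 2*x_2**2 - 2*x_2 + 3 ≠ 0; add k_4 = 3*x_2**3 - 2*x_2**2 - 2*x_2 + 3 to the basis.

S(h_2,k_3): lcm = x_1**2*x_2. S = -x_1*x_2**2 - 2*x_2**3 - x_1**2 - 2*x_1*x_2 - 2*x_2**2 + 2*x_1 - 3*x_2.
  leading term x_1*x_2**2: subtract (2*x_2)·k_3 from -x_1*x_2**2 - 2*x_2**3 - x_1**2 - 2*x_1*x_2 - 2*x_2**2 + 2*x_1 - 3*x_2 → 3*x_2**3 - x_1**2 - x_1*x_2 + x_2**2 + 2*x_1 + 2*x_2
  leading term x_2**3: subtract (1)·k_4 from 3*x_2**3 - x_1**2 - x_1*x_2 + x_2**2 + 2*x_1 + 2*x_2 → -x_1**2 - x_1*x_2 + 3*x_2**2 + 2*x_1 - 3*x_2 - 3
  leading term x_1**2: subtract (-3)·h_1 from -x_1**2 - x_1*x_2 + 3*x_2**2 + 2*x_1 - 3*x_2 - 3 → -x_1*x_2 + 2*x_2**2 - x_1 - 3*x_2 + 2
  leading term x_1*x_2: subtract (2)·k_3 from -x_1*x_2 + 2*x_2**2 - x_1 - 3*x_2 + 2 → 0
  remainder 0.

S(h_1,k_4): leading monomials are coprime, so the S-polynomial reduces to 0 (Buchberger's first criterion).
S(h_2,k_4): leading monomials are coprime, so the S-polynomial reduces to 0 (Buchberger's first criterion).
S(k_3,k_4): lcm = x_1*x_2**3. S = -2*x_2**4 - 3*x_1*x_2**2 + 3*x_2**3 + 3*x_1*x_2 - 2*x_2**2 - x_1.
  leading term x_2**4: subtract (-3*x_2)·k_4 from -2*x_2**4 - 3*x_1*x_2**2 + 3*x_2**3 + 3*x_1*x_2 - 2*x_2**2 - x_1 → -3*x_1*x_2**2 - 3*x_2**3 + 3*x_1*x_2 - x_2**2 - x_1 + 2*x_2
  leading term x_1*x_2**2: subtract (-x_2)·k_3 from -3*x_1*x_2**2 - 3*x_2**3 + 3*x_1*x_2 - x_2**2 - x_1 + 2*x_2 → -2*x_2**3 - x_1*x_2 + x_2**2 - x_1 + 3*x_2
  leading term x_2**3: subtract (-3)·k_4 from -2*x_2**3 - x_1*x_2 + x_2**2 - x_1 + 3*x_2 → -x_1*x_2 + 2*x_2**2 - x_1 - 3*x_2 + 2
  leading term x_1*x_2: subtract (2)·k_3 from -x_1*x_2 + 2*x_2**2 - x_1 - 3*x_2 + 2 → 0
  remainder 0.

Every S-polynomial of the final basis reduces to 0, so we have a Gröbner basis.
Inter-reduce: drop elements whose leading term is divisible by another's, tail-reduce, and make monic.
Reduced Gröbner basis: {x_2**3 - 3*x_2**2 - 3*x_2 + 1, x_1**2 - x_2**2 - 3*x_1 - 2, x_1*x_2 - 2*x_2**2 + x_1 + 3*x_2 - 2}.

Same reduced basis, so the two generating sets span the same ideal.
The choice of monomial ordering does not affect the verdict — as long as both bases are computed under the same ordering, their equality decides ideal equality.

Yes, the ideals are equal.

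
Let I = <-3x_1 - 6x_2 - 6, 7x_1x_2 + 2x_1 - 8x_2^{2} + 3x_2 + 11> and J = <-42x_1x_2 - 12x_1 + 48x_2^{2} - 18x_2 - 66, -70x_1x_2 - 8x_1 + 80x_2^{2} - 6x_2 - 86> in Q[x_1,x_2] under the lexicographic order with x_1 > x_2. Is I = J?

Two ideals are equal iff their reduced Gröbner bases coincide (the reduced basis is unique for a fixed ordering).
Buchberger on the first generating set:
f_1 = -3x_1 - 6x_2 - 6, LT = x_1.
f_2 = 7x_1x_2 + 2x_1 - 8x_2^{2} + 3x_2 + 11, LT = x_1x_2.

S(f_1,f_2): lcm = x_1x_2. S = -\tfrac{2}{7}x_1 + \tfrac{22}{7}x_2^{2} + \tfrac{11}{7}x_2 - \tfrac{11}{7}.
  reduce S modulo (f_1, f_2):
  remainder \tfrac{22}{7}x_2^{2} + \tfrac{15}{7}x_2 - 1 ≠ 0; add g_3 = \tfrac{22}{7}x_2^{2} + \tfrac{15}{7}x_2 - 1 to the basis.

The other S-polynomials (S(f_1,g_3), S(f_2,g_3)) all reduce to 0 modulo the current basis, so we have a Gröbner basis.
Inter-reduce: drop elements whose leading term is divisible by another's, tail-reduce, and make monic.
Reduced Gröbner basis: {x_1 + 2x_2 + 2, x_2^{2} + \tfrac{15}{22}x_2 - \tfrac{7}{22}}.

Buchberger on the second generating set:
h_1 = -42x_1x_2 - 12x_1 + 48x_2^{2} - 18x_2 - 66, LT = x_1x_2.
h_2 = -70x_1x_2 - 8x_1 + 80x_2^{2} - 6x_2 - 86, LT = x_1x_2.

S(h_1,h_2): lcm = x_1x_2. S = \tfrac{6}{35}x_1 + \tfrac{12}{35}x_2 + \tfrac{12}{35}.
  reduce S modulo (h_1, h_2):
  remainder \tfrac{6}{35}x_1 + \tfrac{12}{35}x_2 + \tfrac{12}{35} ≠ 0; add k_3 = \tfrac{6}{35}x_1 + \tfrac{12}{35}x_2 + \tfrac{12}{35} to the basis.

S(h_1,k_3): lcm = x_1x_2. S = \tfrac{2}{7}x_1 - \tfrac{22}{7}x_2^{2} - \tfrac{11}{7}x_2 + \tfrac{11}{7}.
  reduce S modulo (h_1, h_2, k_3):
  remainder -\tfrac{22}{7}x_2^{2} - \tfrac{15}{7}x_2 + 1 ≠ 0; add k_4 = -\tfrac{22}{7}x_2^{2} - \tfrac{15}{7}x_2 + 1 to the basis.

The other S-polynomials (S(h_2,k_3), S(h_1,k_4), S(h_2,k_4), S(k_3,k_4)) all reduce to 0 modulo the current basis, so we have a Gröbner basis.
Inter-reduce: drop elements whose leading term is divisible by another's, tail-reduce, and make monic.
Reduced Gröbner basis: {x_1 + 2x_2 + 2, x_2^{2} + \tfrac{15}{22}x_2 - \tfrac{7}{22}}.

These coincide, so the ideals are equal.

Yes, the ideals are equal.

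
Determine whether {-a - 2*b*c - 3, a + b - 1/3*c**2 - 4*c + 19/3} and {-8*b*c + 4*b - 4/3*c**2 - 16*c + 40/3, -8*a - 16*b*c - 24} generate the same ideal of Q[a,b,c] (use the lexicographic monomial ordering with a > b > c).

For a fixed monomial order, each ideal has a unique reduced Gröbner basis; comparing bases decides equality.
Buchberger on the first generating set:
f_1 = -a - 2*b*c - 3, LT = a.
f_2 = a + b - 1/3*c**2 - 4*c + 19/3, LT = a.

S(f_1,f_2): lcm = a. S = 2*b*c - b + 1/3*c**2 + 4*c - 10/3.
  leading term b*c: no divisor's leading term divides it; move 2*b*c to the remainder.
  leading term b: no divisor's leading term divides it; move -b to the remainder.
  leading term c**2: no divisor's leading term divides it; move 1/3*c**2 to the remainder.
  leading term c: no divisor's leading term divides it; move 4*c to the remainder.
  leading term 1: no divisor's leading term divides it; move -10/3 to the remainder.
  remainder 2*b*c - b + 1/3*c**2 + 4*c - 10/3 ≠ 0; add g_3 = 2*b*c - b + 1/3*c**2 + 4*c - 10/3 to the basis.

S(f_1,g_3): leading monomials are coprime, so the S-polynomial reduces to 0 (Buchberger's first criterion).
S(f_2,g_3): leading monomials are coprime, so the S-polynomial reduces to 0 (Buchberger's first criterion).
Every S-polynomial of the final basis reduces to 0, so we have a Gröbner basis.
Inter-reduce: drop elements whose leading term is divisible by another's, tail-reduce, and make monic.
Reduced Gröbner basis: {a + b - 1/3*c**2 - 4*c + 19/3, b*c - 1/2*b + 1/6*c**2 + 2*c - 5/3}.

Buchberger on the second generating set:
h_1 = -8*b*c + 4*b - 4/3*c**2 - 16*c + 40/3, LT = b*c.
h_2 = -8*a - 16*b*c - 24, LT = a.

S(h_1,h_2): leading monomials are coprime, so the S-polynomial reduces to 0 (Buchberger's first criterion).
Every S-polynomial of the final basis reduces to 0, so we have a Gröbner basis.
Inter-reduce: drop elements whose leading term is divisible by another's, tail-reduce, and make monic.
Reduced Gröbner basis: {a + b - 1/3*c**2 - 4*c + 19/3, b*c - 1/2*b + 1/6*c**2 + 2*c - 5/3}.

Same reduced basis, so the two generating sets span the same ideal.
The same test decides containment: I ⊆ J iff every generator of I reduces to 0 modulo a Gröbner basis of J.

Yes, the ideals are equal.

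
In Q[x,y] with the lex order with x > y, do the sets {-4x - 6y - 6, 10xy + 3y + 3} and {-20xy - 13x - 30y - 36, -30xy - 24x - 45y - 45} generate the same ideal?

No, the ideals differ.

Since reduced Gröbner bases are canonical representatives of ideals under a given ordering, it suffices to compute and compare them.
Buchberger on the first generating set:
f_1 = -4x - 6y - 6, LT = x.
f_2 = 10xy + 3y + 3, LT = xy.

S(f_1,f_2): lcm = xy. S = 3/2y^2 + 6/5y - 3/10.
  reduce S modulo (f_1, f_2):
  remainder 3/2y^2 + 6/5y - 3/10 ≠ 0; add g_3 = 3/2y^2 + 6/5y - 3/10 to the basis.

The other S-polynomials (S(f_1,g_3), S(f_2,g_3)) all reduce to 0 modulo the current basis, so we have a Gröbner basis.
Inter-reduce: drop elements whose leading term is divisible by another's, tail-reduce, and make monic.
Reduced Gröbner basis: {x + 3/2y + 3/2, y^2 + 4/5y - 1/5}.

Buchberger on the second generating set:
h_1 = -20xy - 13x - 30y - 36, LT = xy.
h_2 = -30xy - 24x - 45y - 45, LT = xy.

S(h_1,h_2): lcm = xy. S = -3/20x + 3/10.
  reduce S modulo (h_1, h_2):
  remainder -3/20x + 3/10 ≠ 0; add k_3 = -3/20x + 3/10 to the basis.

S(h_1,k_3): lcm = xy. S = 13/20x + 7/2y + 9/5.
  reduce S modulo (h_1, h_2, k_3):
  remainder 7/2y + 31/10 ≠ 0; add k_4 = 7/2y + 31/10 to the basis.

The other S-polynomials (S(h_2,k_3), S(h_1,k_4), S(h_2,k_4), S(k_3,k_4)) all reduce to 0 modulo the current basis, so we have a Gröbner basis.
Inter-reduce: drop elements whose leading term is divisible by another's, tail-reduce, and make monic.
Reduced Gröbner basis: {x - 2, y + 31/35}.

These differ, so the ideals are not equal.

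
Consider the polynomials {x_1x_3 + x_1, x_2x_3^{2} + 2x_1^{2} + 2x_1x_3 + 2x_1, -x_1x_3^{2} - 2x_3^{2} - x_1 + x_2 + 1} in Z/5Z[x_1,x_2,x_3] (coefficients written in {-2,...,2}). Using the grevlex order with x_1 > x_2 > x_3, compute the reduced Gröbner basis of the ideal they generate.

f_1 = x_1x_3 + x_1, LT = x_1x_3.
f_2 = x_2x_3^{2} + 2x_1^{2} + 2x_1x_3 + 2x_1, LT = x_2x_3^{2}.
f_3 = -x_1x_3^{2} - 2x_3^{2} - x_1 + x_2 + 1, LT = x_1x_3^{2}.

S(f_1,f_2): lcm = x_1x_2x_3^{2}. S = -2x_1^{3} - 2x_1^{2}x_3 + x_1x_2x_3 - 2x_1^{2}.
  leading term x_1^{3}: no divisor's leading term divides it; move -2x_1^{3} to the remainder.
  leading term x_1^{2}x_3: subtract (-2x_1)·f_1 from -2x_1^{2}x_3 + x_1x_2x_3 - 2x_1^{2} → x_1x_2x_3
  leading term x_1x_2x_3: subtract (x_2)·f_1 from x_1x_2x_3 → -x_1x_2
  leading term x_1x_2: no divisor's leading term divides it; move -x_1x_2 to the remainder.
  remainder -2x_1^{3} - x_1x_2 ≠ 0; add g_4 = -2x_1^{3} - x_1x_2 to the basis.

S(f_1,f_3): lcm = x_1x_3^{2}. S = x_1x_3 - 2x_3^{2} - x_1 + x_2 + 1.
  leading term x_1x_3: subtract (1)·f_1 from x_1x_3 - 2x_3^{2} - x_1 + x_2 + 1 → -2x_3^{2} - 2x_1 + x_2 + 1
  leading term x_3^{2}: no divisor's leading term divides it; move -2x_3^{2} to the remainder.
  leading term x_1: no divisor's leading term divides it; move -2x_1 to the remainder.
  leading term x_2: no divisor's leading term divides it; move x_2 to the remainder.
  leading term 1: no divisor's leading term divides it; move 1 to the remainder.
  remainder -2x_3^{2} - 2x_1 + x_2 + 1 ≠ 0; add g_5 = -2x_3^{2} - 2x_1 + x_2 + 1 to the basis.

S(f_2,f_3): lcm = x_1x_2x_3^{2}. S = 2x_1^{3} + 2x_1^{2}x_3 - 2x_2x_3^{2} + 2x_1^{2} - x_1x_2 + x_2^{2} + x_2.
  leading term x_1^{3}: subtract (-1)·g_4 from 2x_1^{3} + 2x_1^{2}x_3 - 2x_2x_3^{2} + 2x_1^{2} - x_1x_2 + x_2^{2} + x_2 → 2x_1^{2}x_3 - 2x_2x_3^{2} + 2x_1^{2} - 2x_1x_2 + x_2^{2} + x_2
  leading term x_1^{2}x_3: subtract (2x_1)·f_1 from 2x_1^{2}x_3 - 2x_2x_3^{2} + 2x_1^{2} - 2x_1x_2 + x_2^{2} + x_2 → -2x_2x_3^{2} - 2x_1x_2 + x_2^{2} + x_2
  leading term x_2x_3^{2}: subtract (-2)·f_2 from -2x_2x_3^{2} - 2x_1x_2 + x_2^{2} + x_2 → -x_1^{2} - 2x_1x_2 + x_2^{2} - x_1x_3 - x_1 + x_2
  leading term x_1^{2}: no divisor's leading term divides it; move -x_1^{2} to the remainder.
  leading term x_1x_2: no divisor's leading term divides it; move -2x_1x_2 to the remainder.
  leading term x_2^{2}: no divisor's leading term divides it; move x_2^{2} to the remainder.
  leading term x_1x_3: subtract (-1)·f_1 from -x_1x_3 - x_1 + x_2 → x_2
  leading term x_2: no divisor's leading term divides it; move x_2 to the remainder.
  remainder -x_1^{2} - 2x_1x_2 + x_2^{2} + x_2 ≠ 0; add g_6 = -x_1^{2} - 2x_1x_2 + x_2^{2} + x_2 to the basis.

S(f_3,g_4): lcm = x_1^{3}x_3^{2}. S = 2x_1^{2}x_3^{2} + 2x_1x_2x_3^{2} + x_1^{3} - x_1^{2}x_2 - x_1^{2}.
  leading term x_1^{2}x_3^{2}: subtract (2x_1x_3)·f_1 from 2x_1^{2}x_3^{2} + 2x_1x_2x_3^{2} + x_1^{3} - x_1^{2}x_2 - x_1^{2} → 2x_1x_2x_3^{2} + x_1^{3} - x_1^{2}x_2 - 2x_1^{2}x_3 - x_1^{2}
  leading term x_1x_2x_3^{2}: subtract (2x_2x_3)·f_1 from 2x_1x_2x_3^{2} + x_1^{3} - x_1^{2}x_2 - 2x_1^{2}x_3 - x_1^{2} → x_1^{3} - x_1^{2}x_2 - 2x_1^{2}x_3 - 2x_1x_2x_3 - x_1^{2}
  leading term x_1^{3}: subtract (2)·g_4 from x_1^{3} - x_1^{2}x_2 - 2x_1^{2}x_3 - 2x_1x_2x_3 - x_1^{2} → -x_1^{2}x_2 - 2x_1^{2}x_3 - 2x_1x_2x_3 - x_1^{2} + 2x_1x_2
  leading term x_1^{2}x_2: subtract (x_2)·g_6 from -x_1^{2}x_2 - 2x_1^{2}x_3 - 2x_1x_2x_3 - x_1^{2} + 2x_1x_2 → 2x_1x_2^{2} - x_2^{3} - 2x_1^{2}x_3 - 2x_1x_2x_3 - x_1^{2} + 2x_1x_2 - x_2^{2}
  leading term x_1x_2^{2}: no divisor's leading term divides it; move 2x_1x_2^{2} to the remainder.
  leading term x_2^{3}: no divisor's leading term divides it; move -x_2^{3} to the remainder.
  leading term x_1^{2}x_3: subtract (-2x_1)·f_1 from -2x_1^{2}x_3 - 2x_1x_2x_3 - x_1^{2} + 2x_1x_2 - x_2^{2} → -2x_1x_2x_3 + x_1^{2} + 2x_1x_2 - x_2^{2}
  leading term x_1x_2x_3: subtract (-2x_2)·f_1 from -2x_1x_2x_3 + x_1^{2} + 2x_1x_2 - x_2^{2} → x_1^{2} - x_1x_2 - x_2^{2}
  leading term x_1^{2}: subtract (-1)·g_6 from x_1^{2} - x_1x_2 - x_2^{2} → 2x_1x_2 + x_2
  leading term x_1x_2: no divisor's leading term divides it; move 2x_1x_2 to the remainder.
  leading term x_2: no divisor's leading term divides it; move x_2 to the remainder.
  remainder 2x_1x_2^{2} - x_2^{3} + 2x_1x_2 + x_2 ≠ 0; add g_7 = 2x_1x_2^{2} - x_2^{3} + 2x_1x_2 + x_2 to the basis.

S(f_1,g_5): lcm = x_1x_3^{2}. S = -x_1^{2} - 2x_1x_2 + x_1x_3 - 2x_1.
  leading term x_1^{2}: subtract (1)·g_6 from -x_1^{2} - 2x_1x_2 + x_1x_3 - 2x_1 → -x_2^{2} + x_1x_3 - 2x_1 - x_2
  leading term x_2^{2}: no divisor's leading term divides it; move -x_2^{2} to the remainder.
  leading term x_1x_3: subtract (1)·f_1 from x_1x_3 - 2x_1 - x_2 → 2x_1 - x_2
  leading term x_1: no divisor's leading term divides it; move 2x_1 to the remainder.
  leading term x_2: no divisor's leading term divides it; move -x_2 to the remainder.
  remainder -x_2^{2} + 2x_1 - x_2 ≠ 0; add g_8 = -x_2^{2} + 2x_1 - x_2 to the basis.

The other S-polynomials (S(f_1,g_4), S(f_2,g_4), S(f_2,g_5), S(f_3,g_5), S(g_4,g_5), S(f_1,g_6), S(f_2,g_6), S(f_3,g_6), S(g_4,g_6), S(g_5,g_6), S(f_1,g_7), S(f_2,g_7), S(f_3,g_7), S(g_4,g_7), S(g_5,g_7), S(g_6,g_7), S(f_1,g_8), S(f_2,g_8), S(f_3,g_8), S(g_4,g_8), S(g_5,g_8), S(g_6,g_8), S(g_7,g_8)) all reduce to 0 modulo the current basis, so we have a Gröbner basis.
Inter-reduce: drop elements whose leading term is divisible by another's, tail-reduce, and make monic.

G = {x_1^{2} + 2x_1x_2 - 2x_1, x_2^{2} - 2x_1 + x_2, x_1x_3 + x_1, x_3^{2} + x_1 + 2x_2 + 2}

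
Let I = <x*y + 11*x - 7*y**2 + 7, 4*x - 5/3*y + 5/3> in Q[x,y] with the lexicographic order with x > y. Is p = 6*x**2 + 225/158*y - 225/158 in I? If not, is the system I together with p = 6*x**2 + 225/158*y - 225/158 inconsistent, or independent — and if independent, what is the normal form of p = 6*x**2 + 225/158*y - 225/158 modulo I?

First compute the reduced Gröbner basis of I by Buchberger's algorithm.
f_1 = x*y + 11*x - 7*y**2 + 7, LT = x*y.
f_2 = 4*x - 5/3*y + 5/3, LT = x.

S(f_1,f_2): lcm = x*y. S = 11*x - 79/12*y**2 - 5/12*y + 7.
  reduce S modulo (f_1, f_2):
  remainder -79/12*y**2 + 25/6*y + 29/12 ≠ 0; add h_3 = -79/12*y**2 + 25/6*y + 29/12 to the basis.

The other S-polynomials (S(f_1,h_3), S(f_2,h_3)) all reduce to 0 modulo the current basis, so we have a Gröbner basis.
Inter-reduce: drop elements whose leading term is divisible by another's, tail-reduce, and make monic.
Reduced Gröbner basis: {x - 5/12*y + 5/12, y**2 - 50/79*y - 29/79}.
Label its elements g_1 = x - 5/12*y + 5/12, g_2 = y**2 - 50/79*y - 29/79.

Reduce p = 6*x**2 + 225/158*y - 225/158 modulo G:
  leading term x**2: subtract (6*x)·g_1 from 6*x**2 + 225/158*y - 225/158 → 5/2*x*y - 5/2*x + 225/158*y - 225/158
  leading term x*y: subtract (5/2*y)·g_1 from 5/2*x*y - 5/2*x + 225/158*y - 225/158 → -5/2*x + 25/24*y**2 + 725/1896*y - 225/158
  leading term x: subtract (-5/2)·g_1 from -5/2*x + 25/24*y**2 + 725/1896*y - 225/158 → 25/24*y**2 - 625/948*y - 725/1896
  leading term y**2: subtract (25/24)·g_2 from 25/24*y**2 - 625/948*y - 725/1896 → 0
  normal form = 0.
Since the normal form is 0, p ∈ I.

6*x**2 + 225/158*y - 225/158 lies in I (it reduces to 0).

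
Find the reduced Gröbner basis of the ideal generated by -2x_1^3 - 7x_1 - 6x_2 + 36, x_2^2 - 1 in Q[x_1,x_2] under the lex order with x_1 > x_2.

f_1 = -2x_1^3 - 7x_1 - 6x_2 + 36, LT = x_1^3.
f_2 = x_2^2 - 1, LT = x_2^2.

S(f_1,f_2): leading monomials are coprime, so the S-polynomial reduces to 0 (Buchberger's first criterion).
Every S-polynomial of the final basis reduces to 0, so we have a Gröbner basis.

G = {x_1^3 + 7/2x_1 + 3x_2 - 18, x_2^2 - 1}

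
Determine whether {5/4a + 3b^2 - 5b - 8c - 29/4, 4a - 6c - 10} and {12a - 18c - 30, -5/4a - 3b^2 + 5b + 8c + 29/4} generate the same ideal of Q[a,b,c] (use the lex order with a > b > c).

For a fixed monomial order, each ideal has a unique reduced Gröbner basis; comparing bases decides equality.
Buchberger on the first generating set:
f_1 = 5/4a + 3b^2 - 5b - 8c - 29/4, LT = a.
f_2 = 4a - 6c - 10, LT = a.

S(f_1,f_2): lcm = a. S = 12/5b^2 - 4b - 49/10c - 33/10.
  reduce S modulo (f_1, f_2):
  remainder 12/5b^2 - 4b - 49/10c - 33/10 ≠ 0; add g_3 = 12/5b^2 - 4b - 49/10c - 33/10 to the basis.

The other S-polynomials (S(f_1,g_3), S(f_2,g_3)) all reduce to 0 modulo the current basis, so we have a Gröbner basis.
Inter-reduce: drop elements whose leading term is divisible by another's, tail-reduce, and make monic.
Reduced Gröbner basis: {a - 3/2c - 5/2, b^2 - 5/3b - 49/24c - 11/8}.

Buchberger on the second generating set:
h_1 = 12a - 18c - 30, LT = a.
h_2 = -5/4a - 3b^2 + 5b + 8c + 29/4, LT = a.

S(h_1,h_2): lcm = a. S = -12/5b^2 + 4b + 49/10c + 33/10.
  reduce S modulo (h_1, h_2):
  remainder -12/5b^2 + 4b + 49/10c + 33/10 ≠ 0; add k_3 = -12/5b^2 + 4b + 49/10c + 33/10 to the basis.

The other S-polynomials (S(h_1,k_3), S(h_2,k_3)) all reduce to 0 modulo the current basis, so we have a Gröbner basis.
Inter-reduce: drop elements whose leading term is divisible by another's, tail-reduce, and make monic.
Reduced Gröbner basis: {a - 3/2c - 5/2, b^2 - 5/3b - 49/24c - 11/8}.

The two bases agree; hence the ideals are identical.

Yes, the ideals are equal.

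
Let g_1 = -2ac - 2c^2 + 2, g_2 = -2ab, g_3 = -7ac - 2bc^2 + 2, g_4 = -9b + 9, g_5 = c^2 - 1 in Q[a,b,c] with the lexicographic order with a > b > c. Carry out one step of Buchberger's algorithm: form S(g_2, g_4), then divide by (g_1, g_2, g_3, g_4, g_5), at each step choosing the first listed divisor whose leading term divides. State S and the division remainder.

S(g_2, g_4) = a; remainder on division = a.

lcm(LM(g_2), LM(g_4)) = ab.
S = (lcm/LT(g_2))·g_2 − (lcm/LT(g_4))·g_4 = a.
Reduce S modulo (g_1, g_2, g_3, g_4, g_5) in that order:
  leading term a: no divisor's leading term divides it; move a to the remainder.
The remainder a is nonzero, so it would be added as the next basis element.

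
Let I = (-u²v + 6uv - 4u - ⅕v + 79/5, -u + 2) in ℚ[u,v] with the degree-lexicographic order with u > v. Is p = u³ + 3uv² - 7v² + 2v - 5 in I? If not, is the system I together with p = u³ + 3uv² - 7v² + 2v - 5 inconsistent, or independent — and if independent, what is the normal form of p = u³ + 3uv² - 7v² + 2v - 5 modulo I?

First compute the reduced Gröbner basis of I by Buchberger's algorithm.
f_1 = -u²v + 6uv - 4u - ⅕v + 79/5, LT = u²v.
f_2 = -u + 2, LT = u.

S(f_1,f_2): lcm = u²v. S = -4uv + 4u + ⅕v - 79/5.
  leading term uv: subtract (4v)·f_2 from -4uv + 4u + ⅕v - 79/5 → 4u - 39/5v - 79/5
  leading term u: subtract (-4)·f_2 from 4u - 39/5v - 79/5 → -39/5v - 39/5
  leading term v: no divisor's leading term divides it; move -39/5v to the remainder.
  leading term 1: no divisor's leading term divides it; move -39/5 to the remainder.
  remainder -39/5v - 39/5 ≠ 0; add h_3 = -39/5v - 39/5 to the basis.

The other S-polynomials (S(f_1,h_3), S(f_2,h_3)) all reduce to 0 modulo the current basis, so we have a Gröbner basis.
Inter-reduce: drop elements whose leading term is divisible by another's, tail-reduce, and make monic.
Reduced Gröbner basis: {u - 2, v + 1}.
Label its elements g_1 = u - 2, g_2 = v + 1.

Reduce p = u³ + 3uv² - 7v² + 2v - 5 modulo G:
  leading term u³: subtract (u²)·g_1 from u³ + 3uv² - 7v² + 2v - 5 → 3uv² + 2u² - 7v² + 2v - 5
  leading term uv²: subtract (3v²)·g_1 from 3uv² + 2u² - 7v² + 2v - 5 → 2u² - v² + 2v - 5
  leading term u²: subtract (2u)·g_1 from 2u² - v² + 2v - 5 → -v² + 4u + 2v - 5
  leading term v²: subtract (-v)·g_2 from -v² + 4u + 2v - 5 → 4u + 3v - 5
  leading term u: subtract (4)·g_1 from 4u + 3v - 5 → 3v + 3
  leading term v: subtract (3)·g_2 from 3v + 3 → 0
  normal form = 0.
Since the normal form is 0, p ∈ I.

u³ + 3uv² - 7v² + 2v - 5 lies in I (it reduces to 0).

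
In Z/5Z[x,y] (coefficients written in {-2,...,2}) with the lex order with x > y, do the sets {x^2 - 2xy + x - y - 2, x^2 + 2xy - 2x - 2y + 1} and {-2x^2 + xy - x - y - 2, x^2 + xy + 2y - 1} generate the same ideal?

Two ideals are equal iff their reduced Gröbner bases coincide (the reduced basis is unique for a fixed ordering).
Buchberger on the first generating set:
f_1 = x^2 - 2xy + x - y - 2, LT = x^2.
f_2 = x^2 + 2xy - 2x - 2y + 1, LT = x^2.

S(f_1,f_2): lcm = x^2. S = xy - 2x + y + 2.
  reduce S modulo (f_1, f_2):
  remainder xy - 2x + y + 2 ≠ 0; add g_3 = xy - 2x + y + 2 to the basis.

S(f_1,g_3): lcm = x^2y. S = 2x^2 - 2xy^2 - 2x - y^2 - 2y.
  reduce S modulo (f_1, f_2, g_3):
  remainder x + y^2 - y - 1 ≠ 0; add g_4 = x + y^2 - y - 1 to the basis.

S(g_3,g_4): lcm = xy. S = -2x - y^3 + y^2 + 2y + 2.
  reduce S modulo (f_1, f_2, g_3, g_4):
  remainder -y^3 - 2y^2 ≠ 0; add g_5 = -y^3 - 2y^2 to the basis.

The other S-polynomials (S(f_2,g_3), S(f_1,g_4), S(f_2,g_4), S(f_1,g_5), S(f_2,g_5), S(g_3,g_5), S(g_4,g_5)) all reduce to 0 modulo the current basis, so we have a Gröbner basis.
Inter-reduce: drop elements whose leading term is divisible by another's, tail-reduce, and make monic.
Reduced Gröbner basis: {x + y^2 - y - 1, y^3 + 2y^2}.

Buchberger on the second generating set:
h_1 = -2x^2 + xy - x - y - 2, LT = x^2.
h_2 = x^2 + xy + 2y - 1, LT = x^2.

S(h_1,h_2): lcm = x^2. S = xy - 2x + y + 2.
  reduce S modulo (h_1, h_2):
  remainder xy - 2x + y + 2 ≠ 0; add k_3 = xy - 2x + y + 2 to the basis.

S(h_1,k_3): lcm = x^2y. S = 2x^2 + 2xy^2 + 2xy - 2x - 2y^2 + y.
  reduce S modulo (h_1, h_2, k_3):
  remainder x + y^2 - y - 1 ≠ 0; add k_4 = x + y^2 - y - 1 to the basis.

S(k_3,k_4): lcm = xy. S = -2x - y^3 + y^2 + 2y + 2.
  reduce S modulo (h_1, h_2, k_3, k_4):
  remainder -y^3 - 2y^2 ≠ 0; add k_5 = -y^3 - 2y^2 to the basis.

The other S-polynomials (S(h_2,k_3), S(h_1,k_4), S(h_2,k_4), S(h_1,k_5), S(h_2,k_5), S(k_3,k_5), S(k_4,k_5)) all reduce to 0 modulo the current basis, so we have a Gröbner basis.
Inter-reduce: drop elements whose leading term is divisible by another's, tail-reduce, and make monic.
Reduced Gröbner basis: {x + y^2 - y - 1, y^3 + 2y^2}.

These coincide, so the ideals are equal.

Yes, the ideals are equal.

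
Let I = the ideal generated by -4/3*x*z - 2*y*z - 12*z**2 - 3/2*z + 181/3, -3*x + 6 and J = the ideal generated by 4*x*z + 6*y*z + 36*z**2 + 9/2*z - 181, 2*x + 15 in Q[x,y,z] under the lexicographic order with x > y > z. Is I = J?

For a fixed monomial order, each ideal has a unique reduced Gröbner basis; comparing bases decides equality.
Buchberger on the first generating set:
f_1 = -4/3*x*z - 2*y*z - 12*z**2 - 3/2*z + 181/3, LT = x*z.
f_2 = -3*x + 6, LT = x.

S(f_1,f_2): lcm = x*z. S = 3/2*y*z + 9*z**2 + 25/8*z - 181/4.
  leading term y*z: no divisor's leading term divides it; move 3/2*y*z to the remainder.
  leading term z**2: no divisor's leading term divides it; move 9*z**2 to the remainder.
  leading term z: no divisor's leading term divides it; move 25/8*z to the remainder.
  leading term 1: no divisor's leading term divides it; move -181/4 to the remainder.
  remainder 3/2*y*z + 9*z**2 + 25/8*z - 181/4 ≠ 0; add g_3 = 3/2*y*z + 9*z**2 + 25/8*z - 181/4 to the basis.

The other S-polynomials (S(f_1,g_3), S(f_2,g_3)) all reduce to 0 modulo the current basis, so we have a Gröbner basis.
Inter-reduce: drop elements whose leading term is divisible by another's, tail-reduce, and make monic.
Reduced Gröbner basis: {x - 2, y*z + 6*z**2 + 25/12*z - 181/6}.

Buchberger on the second generating set:
h_1 = 4*x*z + 6*y*z + 36*z**2 + 9/2*z - 181, LT = x*z.
h_2 = 2*x + 15, LT = x.

S(h_1,h_2): lcm = x*z. S = 3/2*y*z + 9*z**2 - 51/8*z - 181/4.
  leading term y*z: no divisor's leading term divides it; move 3/2*y*z to the remainder.
  leading term z**2: no divisor's leading term divides it; move 9*z**2 to the remainder.
  leading term z: no divisor's leading term divides it; move -51/8*z to the remainder.
  leading term 1: no divisor's leading term divides it; move -181/4 to the remainder.
  remainder 3/2*y*z + 9*z**2 - 51/8*z - 181/4 ≠ 0; add k_3 = 3/2*y*z + 9*z**2 - 51/8*z - 181/4 to the basis.

The other S-polynomials (S(h_1,k_3), S(h_2,k_3)) all reduce to 0 modulo the current basis, so we have a Gröbner basis.
Inter-reduce: drop elements whose leading term is divisible by another's, tail-reduce, and make monic.
Reduced Gröbner basis: {x + 15/2, y*z + 6*z**2 - 17/4*z - 181/6}.

These differ, so the ideals are not equal.
The same test decides containment: I ⊆ J iff every generator of I reduces to 0 modulo a Gröbner basis of J.

No, the ideals differ.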